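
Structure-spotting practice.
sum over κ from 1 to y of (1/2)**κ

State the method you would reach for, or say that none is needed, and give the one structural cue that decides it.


Best approach: the geometric series formula — each summand is the previous one scaled by 1/2; that constant multiplier is itself the geometric structure.


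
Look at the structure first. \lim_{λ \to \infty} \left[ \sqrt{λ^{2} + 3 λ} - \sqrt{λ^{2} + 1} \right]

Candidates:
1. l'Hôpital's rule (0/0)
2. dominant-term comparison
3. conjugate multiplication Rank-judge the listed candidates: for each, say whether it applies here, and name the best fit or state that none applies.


Verdict: conjugate multiplication — \sqrt{λ^{2} + 3 λ} and \sqrt{λ^{2} + 1} both blow up, but their difference is tame once the conjugate rationalizes it.
- l'Hôpital's rule (0/0) — the expression is a difference driving to ∞ − ∞, not a 0/0 quotient — there is no ratio for the rule to differentiate.
- dominant-term comparison: this limit is not decided by comparing leading-term growth at infinity.
- conjugate multiplication: a fit — the right tool for this form.


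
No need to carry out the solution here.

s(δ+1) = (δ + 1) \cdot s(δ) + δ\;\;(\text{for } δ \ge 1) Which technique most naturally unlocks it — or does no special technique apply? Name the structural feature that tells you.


Technique: a summation factor — one step of memory with a weight δ + 1 that changes as the index grows — the summation-factor construction is built for this.


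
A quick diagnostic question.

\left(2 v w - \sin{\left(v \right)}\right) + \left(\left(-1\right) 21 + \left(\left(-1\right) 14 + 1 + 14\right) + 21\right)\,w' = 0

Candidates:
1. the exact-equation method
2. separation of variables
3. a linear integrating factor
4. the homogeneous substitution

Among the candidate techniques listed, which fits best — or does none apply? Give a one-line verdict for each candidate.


Diagnosis: a linear integrating factor — the unknown enters only to the first power against a nonzero forcing term — the integrating-factor template applies directly.
- the exact-equation method — the cross partial derivatives disagree, so no single potential exists.
- separation of variables — the two dependences do not factor apart.
- a linear integrating factor: applicable, and directly so.
- the homogeneous substitution — the slope is not a function of the ratio of the variables alone.


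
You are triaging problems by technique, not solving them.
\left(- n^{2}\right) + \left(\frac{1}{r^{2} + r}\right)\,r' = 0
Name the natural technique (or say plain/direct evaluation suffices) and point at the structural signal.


Verdict: separation of variables — solved for the derivative, the right side splits multiplicatively into a function of each variable alone — divide and integrate each side. A Bernoulli substitution applies to this equation as given; separation takes the same equation in its displayed form.


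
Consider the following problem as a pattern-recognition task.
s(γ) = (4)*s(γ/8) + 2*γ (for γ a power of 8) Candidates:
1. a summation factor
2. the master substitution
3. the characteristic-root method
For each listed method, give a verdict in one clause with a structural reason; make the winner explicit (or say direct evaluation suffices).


Best approach: the master substitution — the recursive call is at index γ/8 rather than a shift, a divide-and-conquer shape — substituting γ = 8^m linearizes it.
- a summation factor: a divided-index call is outside the fixed-shift first-order family a summation factor normalizes.
- the master substitution — yes — fits the structure here.
- the characteristic-root method: the recursion divides its index rather than shifting it — outside the constant-shift family the root method covers.


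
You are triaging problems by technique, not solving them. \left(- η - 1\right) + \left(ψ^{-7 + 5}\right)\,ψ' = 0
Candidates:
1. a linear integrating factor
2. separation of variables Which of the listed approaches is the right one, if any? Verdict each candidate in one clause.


Technique: separation of variables — one side of the product carries the independent variable, the other the unknown — the textbook separation shape.
- a linear integrating factor: a nonlinear term in the unknown puts this outside the integrating-factor template.
- separation of variables — yes — fits the structure here.


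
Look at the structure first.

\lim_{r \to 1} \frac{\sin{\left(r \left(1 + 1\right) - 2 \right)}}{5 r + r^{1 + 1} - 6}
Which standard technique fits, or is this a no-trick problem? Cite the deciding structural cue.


Best approach: l'Hôpital's rule (0/0) — numerator and denominator both vanish at 1 — a genuine 0/0 form, which is exactly when l'Hôpital applies. The standard small-argument limits would also carry it; the rule is the systematic route.


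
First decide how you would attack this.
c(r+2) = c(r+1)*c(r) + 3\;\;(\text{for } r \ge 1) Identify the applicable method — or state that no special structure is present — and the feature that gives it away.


Best approach: no special technique — the map from one term to the next is curved, not linear, so linear closed-form machinery does not attach.


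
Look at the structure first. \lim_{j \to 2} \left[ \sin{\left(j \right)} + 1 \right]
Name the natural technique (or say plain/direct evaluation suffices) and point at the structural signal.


Best approach: no special technique — no denominator vanishes and nothing blows up at 2: direct substitution is the whole computation.


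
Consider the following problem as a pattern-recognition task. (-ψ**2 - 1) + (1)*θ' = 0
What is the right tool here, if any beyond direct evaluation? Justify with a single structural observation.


Verdict: no special technique — the slope is a function of ψ alone, so integrate both sides directly.


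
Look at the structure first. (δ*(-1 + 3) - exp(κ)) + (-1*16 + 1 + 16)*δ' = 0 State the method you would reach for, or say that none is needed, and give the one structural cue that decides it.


Technique: a linear integrating factor — the equation is linear in δ with coefficient (-1 + 3); multiplying by the integrating factor exp(∫(-1 + 3)) makes the left side a perfect derivative.


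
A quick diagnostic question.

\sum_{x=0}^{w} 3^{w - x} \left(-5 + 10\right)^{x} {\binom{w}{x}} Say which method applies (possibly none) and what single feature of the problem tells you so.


Verdict: the binomial theorem — binomial coefficients against complementary powers of (-5 + 10) and 3: recognize the binomial expansion and resum.


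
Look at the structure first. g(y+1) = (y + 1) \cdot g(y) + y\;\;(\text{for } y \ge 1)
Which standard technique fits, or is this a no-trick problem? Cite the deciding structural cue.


Technique: a summation factor — with the index-dependent coefficient y + 1, dividing by the cumulative product turns the left side into a pure difference.


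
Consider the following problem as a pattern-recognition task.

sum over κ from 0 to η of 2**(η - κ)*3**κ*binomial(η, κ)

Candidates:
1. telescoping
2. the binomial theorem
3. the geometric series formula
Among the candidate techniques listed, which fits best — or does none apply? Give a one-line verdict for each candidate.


Method: the binomial theorem — the summand is term κ of a binomial expansion in 3 and 2; the whole sum is a single power.
- telescoping: the summand is not presented as a shifted difference — a telescoping rewrite may exist, but the displayed structure does not offer one.
- the binomial theorem: yes, a natural case for it.
- the geometric series formula: the ratio of consecutive terms depends on the index.


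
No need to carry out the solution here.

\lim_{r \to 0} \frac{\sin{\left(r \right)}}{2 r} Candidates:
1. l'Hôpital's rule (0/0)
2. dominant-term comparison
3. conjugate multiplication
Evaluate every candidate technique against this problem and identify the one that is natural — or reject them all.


Technique: l'Hôpital's rule (0/0) — substituting 0 gives 0 over 0; differentiate top and bottom once and re-evaluate. One could equally expand both pieces locally and compare leading terms; the rule does that in one stroke.
- l'Hôpital's rule (0/0) — a fit — the right tool for this form.
- dominant-term comparison — this is not a rational comparison of growth rates at infinity.
- conjugate multiplication: rationalization has no target — no divergent radical difference appears.


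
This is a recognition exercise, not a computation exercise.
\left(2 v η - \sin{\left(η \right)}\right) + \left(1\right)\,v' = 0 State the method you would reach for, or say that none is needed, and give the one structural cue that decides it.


Best approach: a linear integrating factor — linear in the unknown with genuine forcing: multiply through by the exponential of the integrated coefficient and the left side closes into one derivative.


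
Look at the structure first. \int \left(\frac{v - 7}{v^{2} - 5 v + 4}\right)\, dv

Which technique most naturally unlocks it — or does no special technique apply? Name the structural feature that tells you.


Best approach: partial fractions — each factor of v^{2} - 5 v + 4 owns one elementary piece of the integrand — separate them and integrate piecewise.


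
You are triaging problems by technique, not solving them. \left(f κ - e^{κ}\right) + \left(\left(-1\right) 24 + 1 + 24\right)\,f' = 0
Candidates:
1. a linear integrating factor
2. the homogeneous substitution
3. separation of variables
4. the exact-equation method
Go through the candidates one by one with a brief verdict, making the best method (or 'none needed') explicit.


Verdict: a linear integrating factor — f enters only linearly with coefficient κ; multiply by exp of the integral of κ and the left side becomes one derivative.
- a linear integrating factor — a fit — the right tool for this form.
- the homogeneous substitution: the ratio substitution does not collapse this equation.
- separation of variables: no division isolates the independent variable from the unknown.
- the exact-equation method: the cross partial derivatives disagree, so no single potential exists.


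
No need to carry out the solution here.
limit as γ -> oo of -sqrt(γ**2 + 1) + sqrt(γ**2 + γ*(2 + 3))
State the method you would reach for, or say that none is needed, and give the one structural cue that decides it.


Technique: conjugate multiplication — infinity minus infinity with a radical in play — multiply by the conjugate so the divergences of sqrt(γ**2 + γ*(2 + 3)) and sqrt(γ**2 + 1) annihilate.


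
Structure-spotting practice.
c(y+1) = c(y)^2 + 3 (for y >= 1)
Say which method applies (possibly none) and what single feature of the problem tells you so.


Method: no special technique — the sequence value feeds back through itself nonlinearly — linear superposition fails, and every superposition-based closed form fails with it.


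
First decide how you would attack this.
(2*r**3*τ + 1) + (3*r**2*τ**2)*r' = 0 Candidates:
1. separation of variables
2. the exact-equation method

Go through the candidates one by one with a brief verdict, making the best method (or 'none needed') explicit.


Technique: the exact-equation method — because the two cross partials coincide, the form is conservative as written — recover its potential in (τ, r).
- separation of variables: the two dependences are entangled, not a clean product of one-variable pieces.
- the exact-equation method — applicable, and directly so.


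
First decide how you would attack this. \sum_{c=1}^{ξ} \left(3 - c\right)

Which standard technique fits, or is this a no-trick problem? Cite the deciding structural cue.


Diagnosis: no special technique — nothing telescopes and nothing is geometric; polynomial terms in c sum term by term.


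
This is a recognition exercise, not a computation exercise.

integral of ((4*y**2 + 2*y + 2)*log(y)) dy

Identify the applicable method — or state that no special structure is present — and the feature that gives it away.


Method: integration by parts — one parts step with u = log(y) trades the logarithm for an algebraic integrand.


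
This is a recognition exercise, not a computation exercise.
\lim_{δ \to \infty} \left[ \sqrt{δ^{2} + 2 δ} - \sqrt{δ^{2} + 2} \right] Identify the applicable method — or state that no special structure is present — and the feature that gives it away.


Verdict: conjugate multiplication — turning the difference into a conjugate-rationalized ratio makes the limit readable.


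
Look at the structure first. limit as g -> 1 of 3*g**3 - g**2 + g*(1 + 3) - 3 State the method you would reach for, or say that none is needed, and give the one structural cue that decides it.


Technique: no special technique — no denominator vanishes and nothing blows up at 1: direct substitution is the whole computation.


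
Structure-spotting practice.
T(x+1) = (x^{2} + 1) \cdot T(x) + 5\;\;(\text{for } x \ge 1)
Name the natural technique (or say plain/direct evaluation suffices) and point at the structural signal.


Method: a summation factor — one step of memory with a weight x^{2} + 1 that changes as the index grows — the summation-factor construction is built for this.


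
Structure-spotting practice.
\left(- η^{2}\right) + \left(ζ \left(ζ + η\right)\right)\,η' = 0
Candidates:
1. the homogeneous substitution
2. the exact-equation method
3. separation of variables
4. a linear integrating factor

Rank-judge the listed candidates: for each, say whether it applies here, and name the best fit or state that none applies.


Best approach: the homogeneous substitution — the slope's numerator and denominator have matching total degree, so it depends only on η/ζ and the ratio substitution collapses it. A Bernoulli-style rewrite — possibly after exchanging which variable is treated as dependent — would work as well; the homogeneous substitution is the more immediate reading here.
- the homogeneous substitution: a fit — the right tool for this form.
- the exact-equation method — exactness fails on the nose — the mixed partials do not match.
- separation of variables: no algebra isolates the independent variable on one side and the unknown on the other.
- a linear integrating factor — the unknown enters nonlinearly (through a power, a denominator, or a transcendental function), which the linear integrating-factor recipe cannot absorb as-is — any repair would come from a preliminary substitution, not the factor.


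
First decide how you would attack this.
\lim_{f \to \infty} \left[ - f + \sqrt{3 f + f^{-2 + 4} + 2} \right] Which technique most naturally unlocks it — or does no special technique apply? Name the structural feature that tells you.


Best approach: conjugate multiplication — the difference \sqrt{3 f + f^{-2 + 4} + 2} - f is an ∞ − ∞ stalemate; its conjugate partner breaks the tie.


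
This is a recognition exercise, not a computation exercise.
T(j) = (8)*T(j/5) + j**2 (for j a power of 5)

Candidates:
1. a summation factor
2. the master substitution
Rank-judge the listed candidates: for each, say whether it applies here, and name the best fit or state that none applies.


Method: the master substitution — the argument shrinks by the factor 5, so measure the index on a logarithmic scale and the recursion becomes a shift.
- a summation factor: a divided-index call is outside the fixed-shift first-order family a summation factor normalizes.
- the master substitution — yes, a natural case for it.


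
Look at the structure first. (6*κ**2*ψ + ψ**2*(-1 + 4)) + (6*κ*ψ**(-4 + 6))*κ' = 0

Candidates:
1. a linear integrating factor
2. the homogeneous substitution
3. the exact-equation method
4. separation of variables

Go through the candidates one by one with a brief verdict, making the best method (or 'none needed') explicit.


Technique: the exact-equation method — because the two cross partials coincide, the form is conservative as written — recover its potential in (ψ, κ).
- a linear integrating factor — the unknown enters nonlinearly (through a power, a denominator, or a transcendental function), which the linear integrating-factor recipe cannot absorb as-is — any repair would come from a preliminary substitution, not the factor.
- the homogeneous substitution: the ratio of the variables does not determine the slope.
- the exact-equation method — yes — fits the structure here.
- separation of variables — the two dependences do not factor apart.


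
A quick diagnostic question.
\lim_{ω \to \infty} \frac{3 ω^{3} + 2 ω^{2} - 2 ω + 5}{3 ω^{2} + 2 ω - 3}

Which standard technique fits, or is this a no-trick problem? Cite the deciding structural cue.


Best approach: dominant-term comparison — as ω grows, only the highest-degree terms matter — compare leading terms and read the limit off. Viewed as a single quotient this is an ∞/∞ form — an at-infinity application of l'Hôpital's rule would also resolve it; comparing leading growth reads the answer without differentiating.


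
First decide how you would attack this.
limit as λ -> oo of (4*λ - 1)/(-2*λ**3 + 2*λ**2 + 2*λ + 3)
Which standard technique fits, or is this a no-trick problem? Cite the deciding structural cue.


Best approach: dominant-term comparison — divide by the highest power of λ present: lower-order terms vanish and the dominant ratio remains. As a single quotient, the ∞/∞ shape would yield to repeated differentiation as well — the growth comparison gets there in one look.


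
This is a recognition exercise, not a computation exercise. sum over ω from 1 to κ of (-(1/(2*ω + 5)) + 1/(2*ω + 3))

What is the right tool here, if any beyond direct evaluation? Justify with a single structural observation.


Technique: telescoping — difference-of-shifts structure (each term adds 1/(2*ω + 3), then subtracts its one-index-advanced value, which the following term adds back) leaves only the first and last pieces standing.


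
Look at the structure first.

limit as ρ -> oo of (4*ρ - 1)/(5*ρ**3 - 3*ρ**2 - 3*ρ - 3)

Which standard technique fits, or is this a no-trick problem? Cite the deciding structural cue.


Diagnosis: dominant-term comparison — as ρ grows, only the highest-degree terms matter — compare leading terms and read the limit off. Differentiating the expression as a single quotient would eventually settle it as well; matching dominant growth settles it immediately.


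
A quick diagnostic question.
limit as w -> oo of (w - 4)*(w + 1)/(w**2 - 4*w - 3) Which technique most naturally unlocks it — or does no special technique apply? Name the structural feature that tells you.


Method: dominant-term comparison — divide through by the highest power of w; every lower-order term dies and the dominant terms decide the limit. Viewed as a single quotient this is an ∞/∞ form — an at-infinity application of l'Hôpital's rule would also resolve it; comparing leading growth reads the answer without differentiating.


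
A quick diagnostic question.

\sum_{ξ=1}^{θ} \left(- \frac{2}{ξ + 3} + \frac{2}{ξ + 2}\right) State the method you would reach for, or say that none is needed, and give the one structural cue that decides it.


Method: telescoping — a difference of consecutive values of one function (\frac{2}{ξ + 2} at one index and the next) — telescoping by construction.


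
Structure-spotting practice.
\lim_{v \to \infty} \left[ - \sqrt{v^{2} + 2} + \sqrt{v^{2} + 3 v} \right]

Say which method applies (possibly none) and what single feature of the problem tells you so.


Technique: conjugate multiplication — this difference gives up after one conjugate multiplication — the radical structure cancels against its conjugate.


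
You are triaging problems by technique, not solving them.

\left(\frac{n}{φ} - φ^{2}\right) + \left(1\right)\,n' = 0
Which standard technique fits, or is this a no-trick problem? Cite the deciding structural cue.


Diagnosis: a linear integrating factor — the unknown enters only to the first power against a nonzero forcing term — the integrating-factor template applies directly.


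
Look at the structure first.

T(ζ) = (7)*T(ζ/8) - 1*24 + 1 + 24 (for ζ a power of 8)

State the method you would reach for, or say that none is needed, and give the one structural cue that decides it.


Technique: the master substitution — treat m = log base 8 of ζ as the new clock: one recursion step advances m by one while ζ scales by 8.


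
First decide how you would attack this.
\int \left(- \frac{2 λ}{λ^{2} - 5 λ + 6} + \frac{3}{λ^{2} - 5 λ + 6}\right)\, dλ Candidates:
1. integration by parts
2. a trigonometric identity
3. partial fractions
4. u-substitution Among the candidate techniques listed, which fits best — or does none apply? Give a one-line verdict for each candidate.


Best approach: partial fractions — the denominator λ^{2} - 5 λ + 6 factors, so the quotient decomposes into elementary partial fractions term by term.
- integration by parts — there is no nonconstant-polynomial-times-kernel split with an exp, sine, cosine (degree-1 argument), or logarithm partner.
- a trigonometric identity — there is no trigonometric structure at all — the integrand carries no sine or cosine to rewrite.
- partial fractions — yes — fits the structure here.
- u-substitution — no subexpression of the integrand pairs with its own derivative as a factor — individual terms may offer their own substitutions, but any change of variable covering the whole integral would have to be constructed from outside the expression.


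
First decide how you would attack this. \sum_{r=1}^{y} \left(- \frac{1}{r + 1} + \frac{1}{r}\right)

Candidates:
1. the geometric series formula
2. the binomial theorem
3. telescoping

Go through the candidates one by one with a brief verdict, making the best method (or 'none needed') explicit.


Best approach: telescoping — this sum is a zipper: each term contributes \frac{1}{r} and removes the next index's value, which the following term puts back, closing term by term.
- the geometric series formula — no single multiplier carries one term to the next throughout the sum.
- the binomial theorem: no binomial coefficients pair with matched powers.
- telescoping — applicable, and directly so.


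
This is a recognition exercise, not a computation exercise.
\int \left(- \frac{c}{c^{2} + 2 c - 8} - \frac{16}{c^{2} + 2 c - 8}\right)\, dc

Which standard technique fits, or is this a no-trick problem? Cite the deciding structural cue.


Technique: partial fractions — a proper rational integrand over the factorable c^{2} + 2 c - 8: partial fractions reduce it to elementary pieces.


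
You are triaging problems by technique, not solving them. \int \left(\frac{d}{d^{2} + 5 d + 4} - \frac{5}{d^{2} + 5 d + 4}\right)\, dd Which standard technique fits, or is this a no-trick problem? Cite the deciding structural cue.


Diagnosis: partial fractions — break d^{2} + 5 d + 4 into its roots and the integral splits into logarithm-sized bites.


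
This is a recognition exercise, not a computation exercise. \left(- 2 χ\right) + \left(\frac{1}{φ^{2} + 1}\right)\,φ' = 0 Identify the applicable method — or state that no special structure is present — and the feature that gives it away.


Diagnosis: separation of variables — all dependence on the two variables factors apart, the defining separable shape. The cross-partial test also passes here (vacuously, each side single-variable); the potential-function route would work, separation is simply more immediate.


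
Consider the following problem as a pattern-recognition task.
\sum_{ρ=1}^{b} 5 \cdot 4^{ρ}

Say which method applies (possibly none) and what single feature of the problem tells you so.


Method: the geometric series formula — each summand is the previous one scaled by 4; that constant multiplier is itself the geometric structure.


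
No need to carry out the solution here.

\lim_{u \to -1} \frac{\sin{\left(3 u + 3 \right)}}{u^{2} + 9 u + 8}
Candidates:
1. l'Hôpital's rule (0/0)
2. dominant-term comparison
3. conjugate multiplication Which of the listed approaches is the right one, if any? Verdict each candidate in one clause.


Verdict: l'Hôpital's rule (0/0) — both numerator and denominator vanish at -1: the genuine 0/0 indeterminate that l'Hôpital exists for. A first-order expansion at the point is an equally standard path; the rule packages it.
- l'Hôpital's rule (0/0) — applicable, and directly so.
- dominant-term comparison — no dominant-degree comparison decides it.
- conjugate multiplication — multiplying by a conjugate would not remove any indeterminacy here.


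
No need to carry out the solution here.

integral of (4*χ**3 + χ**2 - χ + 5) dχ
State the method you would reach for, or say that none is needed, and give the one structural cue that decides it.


Best approach: no special technique — a term-by-term power-rule job in χ; no substitution or rearrangement earns its keep here.


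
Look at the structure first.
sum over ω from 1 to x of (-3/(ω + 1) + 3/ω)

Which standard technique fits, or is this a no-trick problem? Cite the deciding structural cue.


Method: telescoping — write out three consecutive terms and watch the interior cancel: the advanced copy one term subtracts reappears as the very next term's leading piece, pair after pair.


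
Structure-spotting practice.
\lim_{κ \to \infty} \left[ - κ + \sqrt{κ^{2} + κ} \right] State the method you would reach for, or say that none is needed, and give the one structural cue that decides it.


Technique: conjugate multiplication — infinity minus infinity with a radical in play — multiply by the conjugate so the divergences of \sqrt{κ^{2} + κ} and κ annihilate.


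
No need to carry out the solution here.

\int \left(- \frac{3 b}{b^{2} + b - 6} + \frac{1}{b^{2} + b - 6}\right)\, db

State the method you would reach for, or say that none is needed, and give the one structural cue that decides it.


Method: partial fractions — the factorization of b^{2} + b - 6 is the whole battle; after it, each term is a table integral.


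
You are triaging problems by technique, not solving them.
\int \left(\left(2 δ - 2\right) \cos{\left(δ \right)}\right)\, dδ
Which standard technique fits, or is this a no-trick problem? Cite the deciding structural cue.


Diagnosis: integration by parts — the integrand splits as 2 δ - 2 times \cos{\left(δ \right)} — repeatedly differentiating the polynomial part kills it, which is the parts ladder.


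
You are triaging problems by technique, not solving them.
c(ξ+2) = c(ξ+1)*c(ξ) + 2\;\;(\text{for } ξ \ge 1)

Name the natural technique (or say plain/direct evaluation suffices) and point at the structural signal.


Verdict: no special technique — the update rule curves (it is not linear in the unknown sequence), so no superposition-based closed form attaches — iterate or study it directly.


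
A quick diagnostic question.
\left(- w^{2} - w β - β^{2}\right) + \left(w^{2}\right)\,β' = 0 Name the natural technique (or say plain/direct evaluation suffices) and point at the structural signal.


Method: the homogeneous substitution — the slope's numerator and denominator have matching total degree, so it depends only on β/w and the ratio substitution collapses it.


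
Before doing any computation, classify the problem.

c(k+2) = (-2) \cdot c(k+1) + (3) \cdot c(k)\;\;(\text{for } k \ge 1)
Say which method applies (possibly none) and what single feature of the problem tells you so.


Technique: the characteristic-root method — constant coefficients and linearity mean the ansatz r^k reduces it to solving the characteristic polynomial.


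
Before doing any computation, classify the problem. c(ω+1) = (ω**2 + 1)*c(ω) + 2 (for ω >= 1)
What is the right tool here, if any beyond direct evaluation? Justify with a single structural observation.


Diagnosis: a summation factor — normalize by the running product of ω**2 + 1: the left side becomes a difference, and differences sum.


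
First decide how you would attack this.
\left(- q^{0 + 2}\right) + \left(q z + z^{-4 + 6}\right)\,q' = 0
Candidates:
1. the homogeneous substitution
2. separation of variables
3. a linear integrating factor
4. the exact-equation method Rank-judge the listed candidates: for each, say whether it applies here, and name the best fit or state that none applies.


Technique: the homogeneous substitution — the slope is degree-zero homogeneous: the ratio substitution v = q/z collapses it. With the right rearrangement (exchanging the roles of the variables where needed), this also fits a Bernoulli template; the homogeneous substitution reads the structure directly.
- the homogeneous substitution: yes, a natural case for it.
- separation of variables — no division isolates the independent variable from the unknown.
- a linear integrating factor — a nonlinear term in the unknown puts this outside the integrating-factor template.
- the exact-equation method — no potential function has this form as its differential, as written.


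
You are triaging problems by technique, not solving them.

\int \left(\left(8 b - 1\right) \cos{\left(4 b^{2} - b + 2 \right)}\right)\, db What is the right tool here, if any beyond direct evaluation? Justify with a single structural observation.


Diagnosis: u-substitution — everything non-trivial happens through the inner expression 4 b^{2} - b + 2, and its derivative accounts for the remaining factor up to a constant, so set u = 4 b^{2} - b + 2.


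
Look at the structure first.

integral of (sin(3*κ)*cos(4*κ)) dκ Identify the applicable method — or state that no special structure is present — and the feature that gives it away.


Diagnosis: a trigonometric identity — two sinusoids at different rates multiply in sin(3*κ)*cos(4*κ); the product-to-sum identity uncouples them.


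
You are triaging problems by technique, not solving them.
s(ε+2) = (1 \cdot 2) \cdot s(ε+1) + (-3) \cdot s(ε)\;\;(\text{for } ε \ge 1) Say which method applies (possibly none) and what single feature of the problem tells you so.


Diagnosis: the characteristic-root method — because shifting ε leaves the equation's coefficients unchanged, exponential trials reduce it to algebra.


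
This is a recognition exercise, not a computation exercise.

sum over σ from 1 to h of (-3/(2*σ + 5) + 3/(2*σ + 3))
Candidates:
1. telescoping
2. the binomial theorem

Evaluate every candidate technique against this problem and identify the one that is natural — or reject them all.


Best approach: telescoping — the generic term is a one-step difference of 3/(2*σ + 3), so partial sums shortcut to endpoint evaluation.
- telescoping — a fit — the right tool for this form.
- the binomial theorem: there is no sum-raised-to-a-power identity hiding in these terms.


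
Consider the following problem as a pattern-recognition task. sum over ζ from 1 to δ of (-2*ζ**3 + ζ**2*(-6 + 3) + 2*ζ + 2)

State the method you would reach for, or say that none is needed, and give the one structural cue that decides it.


Technique: no special technique — no ratio, no shift structure, no binomial pattern: sum the constant-multiple powers of ζ with known formulas.


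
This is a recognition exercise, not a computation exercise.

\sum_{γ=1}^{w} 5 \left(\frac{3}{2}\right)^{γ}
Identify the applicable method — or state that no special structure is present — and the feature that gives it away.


Best approach: the geometric series formula — check a ratio of consecutive terms: it is \frac{3}{2}, independent of the index, so the geometric formula closes the sum.


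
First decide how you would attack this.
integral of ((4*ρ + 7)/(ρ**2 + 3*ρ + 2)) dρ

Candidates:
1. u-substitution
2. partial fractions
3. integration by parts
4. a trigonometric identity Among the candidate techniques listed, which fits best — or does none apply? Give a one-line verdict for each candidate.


Diagnosis: partial fractions — the denominator ρ**2 + 3*ρ + 2 factors, so the quotient decomposes into elementary partial fractions term by term.
- u-substitution: no subexpression of the integrand pairs with its own derivative as a factor — individual terms may offer their own substitutions, but any change of variable covering the whole integral would have to be constructed from outside the expression.
- partial fractions — applies; the problem has the shape this method handles.
- integration by parts: no split into a nonconstant polynomial times one of the standard kernels — exp, sine, or cosine of a linear argument, or a logarithm — applies here.
- a trigonometric identity — no sine or cosine appears, so there is nothing for a trigonometric identity to act on.


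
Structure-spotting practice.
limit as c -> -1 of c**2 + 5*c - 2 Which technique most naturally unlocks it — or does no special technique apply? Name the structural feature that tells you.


Method: no special technique — no denominator vanishes and nothing blows up at -1: direct substitution is the whole computation.


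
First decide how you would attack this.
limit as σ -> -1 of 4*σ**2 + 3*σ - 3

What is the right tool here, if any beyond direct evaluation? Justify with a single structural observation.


Technique: no special technique — no denominator vanishes and nothing blows up at -1: direct substitution is the whole computation.


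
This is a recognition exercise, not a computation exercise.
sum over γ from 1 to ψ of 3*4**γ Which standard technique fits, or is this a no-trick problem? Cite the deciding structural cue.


Diagnosis: the geometric series formula — each summand is the previous one scaled by 4; that constant multiplier is itself the geometric structure.


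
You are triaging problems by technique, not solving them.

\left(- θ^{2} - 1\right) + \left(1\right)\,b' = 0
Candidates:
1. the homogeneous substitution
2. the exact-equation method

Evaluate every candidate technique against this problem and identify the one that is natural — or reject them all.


Best approach: no special technique — solved for the derivative, no b appears — this is antidifferentiation in θ wearing ODE clothing.
- the homogeneous substitution: the slope changes under joint rescaling, failing the degree-zero test.
- the exact-equation method — no dependence on the unknown anywhere: exactness is a label without content here.


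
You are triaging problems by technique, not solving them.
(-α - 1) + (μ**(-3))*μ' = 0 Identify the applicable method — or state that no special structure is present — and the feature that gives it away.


Best approach: separation of variables — solved for the derivative, the right side splits multiplicatively into a function of each variable alone — divide and integrate each side. The equation is exact as it stands too — a potential function exists — though separation reads the split structure directly.


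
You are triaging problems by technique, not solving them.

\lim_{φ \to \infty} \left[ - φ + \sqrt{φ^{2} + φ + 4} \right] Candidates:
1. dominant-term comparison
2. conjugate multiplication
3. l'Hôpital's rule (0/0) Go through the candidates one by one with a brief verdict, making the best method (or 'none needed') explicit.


Technique: conjugate multiplication — \sqrt{φ^{2} + φ + 4} and φ both blow up, but their difference is tame once the conjugate rationalizes it.
- dominant-term comparison: leading-power comparison does not apply to this form.
- conjugate multiplication — yes, a natural case for it.
- l'Hôpital's rule (0/0): no quotient structure at all: the clash is ∞ minus ∞, which rationalizing converts into a tractable ratio.


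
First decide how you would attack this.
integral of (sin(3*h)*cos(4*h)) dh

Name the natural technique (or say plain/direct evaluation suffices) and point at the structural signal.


Method: a trigonometric identity — two different frequencies multiply in sin(3*h)*cos(4*h); the product-to-sum formula separates them.


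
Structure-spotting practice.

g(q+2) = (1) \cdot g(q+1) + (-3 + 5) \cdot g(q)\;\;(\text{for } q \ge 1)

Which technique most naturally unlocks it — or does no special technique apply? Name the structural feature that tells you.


Verdict: the characteristic-root method — this is the constant-coefficient homogeneous case — the whole solution in q reduces to a polynomial's roots.


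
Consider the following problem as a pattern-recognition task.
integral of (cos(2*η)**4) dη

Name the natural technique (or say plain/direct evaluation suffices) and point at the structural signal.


Technique: a trigonometric identity — an even power like cos(2*η)**4 flattens under the half-angle identity into first-degree cosines you can integrate directly.


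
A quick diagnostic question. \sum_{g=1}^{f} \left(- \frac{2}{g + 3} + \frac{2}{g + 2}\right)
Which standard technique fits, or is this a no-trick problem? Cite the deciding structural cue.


Method: telescoping — the summand is \frac{2}{g + 2} minus the same expression shifted by one, so consecutive terms cancel in pairs.


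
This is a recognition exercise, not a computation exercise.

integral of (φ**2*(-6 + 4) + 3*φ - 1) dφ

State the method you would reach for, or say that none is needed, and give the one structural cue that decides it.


Method: no special technique — a term-by-term power-rule job in φ; no substitution or rearrangement earns its keep here.


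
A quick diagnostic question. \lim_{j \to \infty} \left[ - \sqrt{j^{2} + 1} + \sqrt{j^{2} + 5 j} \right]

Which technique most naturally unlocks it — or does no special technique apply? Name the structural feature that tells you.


Best approach: conjugate multiplication — two divergent pieces with a minus sign between them and a radical in the mix: rationalize \sqrt{j^{2} + 5 j} - \sqrt{j^{2} + 1} before any limit law applies.


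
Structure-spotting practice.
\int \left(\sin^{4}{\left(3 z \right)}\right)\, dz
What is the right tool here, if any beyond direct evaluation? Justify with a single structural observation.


Verdict: a trigonometric identity — the even exponent on \sin^{4}{\left(3 z \right)} signals one move: rewrite via cos of the doubled angle.


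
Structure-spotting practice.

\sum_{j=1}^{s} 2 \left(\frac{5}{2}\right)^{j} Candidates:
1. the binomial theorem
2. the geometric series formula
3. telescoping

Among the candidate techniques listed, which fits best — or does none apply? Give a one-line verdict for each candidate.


Best approach: the geometric series formula — the ratio of consecutive terms is the constant \frac{5}{2}, independent of the index — a geometric sum.
- the binomial theorem: the summand does not match any term pattern of an expanded binomial power.
- the geometric series formula: applicable, and directly so.
- telescoping — writing out consecutive terms as given produces no pairwise cancellation.


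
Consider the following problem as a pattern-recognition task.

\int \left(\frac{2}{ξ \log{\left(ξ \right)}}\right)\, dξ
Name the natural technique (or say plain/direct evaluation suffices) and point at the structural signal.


Best approach: u-substitution — collected, the integrand has one factor that is, up to a constant, the derivative of an inner expression the rest depends on — substitute for that inner expression.


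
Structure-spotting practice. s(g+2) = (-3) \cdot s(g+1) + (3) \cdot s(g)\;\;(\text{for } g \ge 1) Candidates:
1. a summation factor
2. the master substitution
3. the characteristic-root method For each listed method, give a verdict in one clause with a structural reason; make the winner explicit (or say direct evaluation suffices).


Diagnosis: the characteristic-root method — this is the constant-coefficient homogeneous case — the whole solution in g reduces to a polynomial's roots.
- a summation factor — a summation factor telescopes one-step recursions; this one carries higher-order memory.
- the master substitution — no fixed divisor shrinks the index between calls.
- the characteristic-root method — yes, a natural case for it.
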